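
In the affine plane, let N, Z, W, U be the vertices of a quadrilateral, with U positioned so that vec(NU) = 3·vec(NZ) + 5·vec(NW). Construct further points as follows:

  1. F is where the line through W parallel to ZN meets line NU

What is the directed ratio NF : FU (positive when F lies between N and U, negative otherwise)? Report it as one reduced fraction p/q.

NF:FU = 1/4

Set N = (0, 0), Z = (1, 0), W = (0, 1), U = (3, 5); any affine frame gives the same invariant.
1. F is where the line through W parallel to ZN meets line NU ⇒ F = (3/5, 1)
F = N + t·(U−N) with t = 1/5, so NF:FU = t:(1−t) = 1/5:4/5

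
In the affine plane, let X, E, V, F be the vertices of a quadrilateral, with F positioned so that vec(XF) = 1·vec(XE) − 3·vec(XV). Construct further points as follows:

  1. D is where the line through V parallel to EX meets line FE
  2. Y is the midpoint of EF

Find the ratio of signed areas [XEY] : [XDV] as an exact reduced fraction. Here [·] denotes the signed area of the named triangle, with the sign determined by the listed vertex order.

[XEY]:[XDV] = -3/2

Assign X = (0, 0), E = (1, 0), V = (0, 1), F = (1, -3) — the answer is frame-independent, so this choice is without loss of generality.
1. D is where the line through V parallel to EX meets line FE ⇒ D = (1, 1)
2. Y is the midpoint of EF ⇒ Y = (1, -3/2)
2·[XEY] = -3/2, 2·[XDV] = 1
[XEY]:[XDV] = -3/2:1 = -3/2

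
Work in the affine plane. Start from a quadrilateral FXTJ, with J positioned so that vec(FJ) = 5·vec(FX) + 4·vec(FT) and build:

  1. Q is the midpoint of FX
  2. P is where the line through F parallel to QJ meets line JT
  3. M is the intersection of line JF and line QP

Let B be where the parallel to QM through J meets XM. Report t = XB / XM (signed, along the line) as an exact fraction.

Set F = (0, 0), X = (1, 0), T = (0, 1), J = (5, 4); any affine frame gives the same invariant.
1. Q is the midpoint of FX ⇒ Q = (1/2, 0)
2. P is where the line through F parallel to QJ meets line JT ⇒ P = (45/13, 40/13)
3. M is the intersection of line JF and line QP ⇒ M = (50/23, 40/23)
through J parallel to QM: direction (77/46, 40/23); meets XM at B = (149/230, -12/23)
B = X + t·(M−X) with t = -3/10

t = -3/10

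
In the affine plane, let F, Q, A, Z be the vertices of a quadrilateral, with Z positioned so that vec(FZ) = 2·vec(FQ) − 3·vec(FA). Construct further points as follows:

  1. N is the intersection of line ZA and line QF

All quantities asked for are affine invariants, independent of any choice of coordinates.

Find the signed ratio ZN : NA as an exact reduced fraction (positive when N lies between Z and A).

ZN:NA = 3

Assign F = (0, 0), Q = (1, 0), A = (0, 1), Z = (2, -3) — the answer is frame-independent, so this choice is without loss of generality.
1. N is the intersection of line ZA and line QF ⇒ N = (1/2, 0)
N = Z + t·(A−Z) with t = 3/4, so ZN:NA = t:(1−t) = 3/4:1/4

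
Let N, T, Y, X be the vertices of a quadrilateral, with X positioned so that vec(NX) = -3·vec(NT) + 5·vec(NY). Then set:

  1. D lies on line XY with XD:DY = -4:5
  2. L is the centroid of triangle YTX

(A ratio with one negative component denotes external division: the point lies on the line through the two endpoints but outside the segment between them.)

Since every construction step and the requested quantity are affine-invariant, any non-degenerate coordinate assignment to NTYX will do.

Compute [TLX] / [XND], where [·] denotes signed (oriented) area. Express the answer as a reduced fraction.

Set N = (0, 0), T = (1, 0), Y = (0, 1), X = (-3, 5); any affine frame gives the same invariant.
1. D lies on line XY with XD:DY = -4:5 ⇒ D = (-15, 21)
2. L is the centroid of triangle YTX ⇒ L = (-2/3, 2)
2·[TLX] = -1/3, 2·[XND] = -12
[TLX]:[XND] = -1/3:-12 = 1/36

[TLX]:[XND] = 1/36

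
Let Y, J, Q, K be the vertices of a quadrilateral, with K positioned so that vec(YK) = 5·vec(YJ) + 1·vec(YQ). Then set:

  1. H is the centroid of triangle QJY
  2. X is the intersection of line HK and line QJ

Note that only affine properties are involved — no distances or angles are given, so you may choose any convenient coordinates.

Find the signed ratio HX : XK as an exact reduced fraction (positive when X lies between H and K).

Set Y = (0, 0), J = (1, 0), Q = (0, 1), K = (5, 1); any affine frame gives the same invariant.
1. H is the centroid of triangle QJY ⇒ H = (1/3, 1/3)
2. X is the intersection of line HK and line QJ ⇒ X = (5/8, 3/8)
X = H + t·(K−H) with t = 1/16, so HX:XK = t:(1−t) = 1/16:15/16

HX:XK = 1/15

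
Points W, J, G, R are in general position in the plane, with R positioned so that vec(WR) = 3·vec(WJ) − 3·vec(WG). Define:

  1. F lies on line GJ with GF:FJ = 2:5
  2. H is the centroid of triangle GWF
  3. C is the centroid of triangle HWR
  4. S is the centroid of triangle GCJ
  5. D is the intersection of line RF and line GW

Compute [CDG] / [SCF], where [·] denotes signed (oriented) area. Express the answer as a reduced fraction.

Assign W = (0, 0), J = (1, 0), G = (0, 1), R = (3, -3) — the answer is frame-independent, so this choice is without loss of generality.
1. F lies on line GJ with GF:FJ = 2:5 ⇒ F = (2/7, 5/7)
2. H is the centroid of triangle GWF ⇒ H = (2/21, 4/7)
3. C is the centroid of triangle HWR ⇒ C = (65/63, -17/21)
4. S is the centroid of triangle GCJ ⇒ S = (128/189, 4/63)
5. D is the intersection of line RF and line GW ⇒ D = (0, 21/19)
2·[CDG] = 130/1197, 2·[SCF] = -1/9
[CDG]:[SCF] = 130/1197:-1/9 = -130/133

[CDG]:[SCF] = -130/133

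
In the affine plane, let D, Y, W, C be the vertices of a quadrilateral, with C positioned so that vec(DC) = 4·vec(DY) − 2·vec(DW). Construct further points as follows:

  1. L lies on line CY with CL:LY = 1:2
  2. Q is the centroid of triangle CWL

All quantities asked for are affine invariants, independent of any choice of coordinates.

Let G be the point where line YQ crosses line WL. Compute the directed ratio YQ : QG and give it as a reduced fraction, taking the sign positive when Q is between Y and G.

YQ:QG = -7

Choose coordinates D = (0, 0), Y = (1, 0), W = (0, 1), C = (4, -2).
1. L lies on line CY with CL:LY = 1:2 ⇒ L = (3, -4/3)
2. Q is the centroid of triangle CWL ⇒ Q = (7/3, -7/9)
line YQ meets WL at G = (15/7, -2/3)
Q = Y + t·(G−Y) with t = 7/6, so YQ:QG = 7/6:-1/6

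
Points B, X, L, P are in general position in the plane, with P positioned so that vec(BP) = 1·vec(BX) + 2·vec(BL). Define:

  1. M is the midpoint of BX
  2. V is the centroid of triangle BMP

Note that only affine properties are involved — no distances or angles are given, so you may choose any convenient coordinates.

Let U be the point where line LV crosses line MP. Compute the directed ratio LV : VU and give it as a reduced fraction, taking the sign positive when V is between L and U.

LV:VU = 7/2

Choose coordinates B = (0, 0), X = (1, 0), L = (0, 1), P = (1, 2).
1. M is the midpoint of BX ⇒ M = (1/2, 0)
2. V is the centroid of triangle BMP ⇒ V = (1/2, 2/3)
line LV meets MP at U = (9/14, 4/7)
V = L + t·(U−L) with t = 7/9, so LV:VU = 7/9:2/9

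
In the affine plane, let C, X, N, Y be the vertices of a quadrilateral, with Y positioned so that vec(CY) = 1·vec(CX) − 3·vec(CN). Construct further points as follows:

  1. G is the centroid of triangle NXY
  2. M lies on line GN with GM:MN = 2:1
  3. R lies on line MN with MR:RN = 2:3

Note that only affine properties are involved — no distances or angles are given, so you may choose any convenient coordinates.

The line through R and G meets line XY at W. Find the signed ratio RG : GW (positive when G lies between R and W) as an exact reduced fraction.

Assign C = (0, 0), X = (1, 0), N = (0, 1), Y = (1, -3) — the answer is frame-independent, so this choice is without loss of generality.
1. G is the centroid of triangle NXY ⇒ G = (2/3, -2/3)
2. M lies on line GN with GM:MN = 2:1 ⇒ M = (2/9, 4/9)
3. R lies on line MN with MR:RN = 2:3 ⇒ R = (2/15, 2/3)
line RG meets XY at W = (1, -3/2)
G = R + t·(W−R) with t = 8/13, so RG:GW = 8/13:5/13

RG:GW = 8/5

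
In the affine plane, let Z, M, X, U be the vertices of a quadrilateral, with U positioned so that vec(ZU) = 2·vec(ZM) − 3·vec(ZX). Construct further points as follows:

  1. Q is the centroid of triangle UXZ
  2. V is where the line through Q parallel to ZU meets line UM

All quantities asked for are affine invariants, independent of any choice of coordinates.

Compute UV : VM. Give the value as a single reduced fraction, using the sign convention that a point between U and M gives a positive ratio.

Work in coordinates with Z = (0, 0), M = (1, 0), X = (0, 1), U = (2, -3).
1. Q is the centroid of triangle UXZ ⇒ Q = (2/3, -2/3)
2. V is where the line through Q parallel to ZU meets line UM ⇒ V = (16/9, -7/3)
V = U + t·(M−U) with t = 2/9, so UV:VM = t:(1−t) = 2/9:7/9

UV:VM = 2/7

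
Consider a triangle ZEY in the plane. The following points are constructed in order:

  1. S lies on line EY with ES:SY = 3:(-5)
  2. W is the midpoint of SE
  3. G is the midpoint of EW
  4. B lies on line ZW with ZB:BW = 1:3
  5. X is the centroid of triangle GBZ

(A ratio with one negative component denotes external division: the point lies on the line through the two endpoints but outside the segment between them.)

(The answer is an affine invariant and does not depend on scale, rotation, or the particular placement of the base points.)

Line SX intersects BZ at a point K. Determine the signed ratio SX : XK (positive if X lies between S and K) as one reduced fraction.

SX:XK = -7

Assign Z = (0, 0), E = (1, 0), Y = (0, 1) — the answer is frame-independent, so this choice is without loss of generality.
1. S lies on line EY with ES:SY = 3:(-5) ⇒ S = (5/2, -3/2)
2. W is the midpoint of SE ⇒ W = (7/4, -3/4)
3. G is the midpoint of EW ⇒ G = (11/8, -3/8)
4. B lies on line ZW with ZB:BW = 1:3 ⇒ B = (7/16, -3/16)
5. X is the centroid of triangle GBZ ⇒ X = (29/48, -3/16)
line SX meets BZ at K = (7/8, -3/8)
X = S + t·(K−S) with t = 7/6, so SX:XK = 7/6:-1/6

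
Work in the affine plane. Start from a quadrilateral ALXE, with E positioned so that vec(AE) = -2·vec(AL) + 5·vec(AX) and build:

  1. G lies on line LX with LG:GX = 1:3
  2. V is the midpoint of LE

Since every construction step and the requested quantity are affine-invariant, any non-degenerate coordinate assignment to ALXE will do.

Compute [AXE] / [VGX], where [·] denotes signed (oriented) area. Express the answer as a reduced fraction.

Set A = (0, 0), L = (1, 0), X = (0, 1), E = (-2, 5); any affine frame gives the same invariant.
1. G lies on line LX with LG:GX = 1:3 ⇒ G = (3/4, 1/4)
2. V is the midpoint of LE ⇒ V = (-1/2, 5/2)
2·[AXE] = 2, 2·[VGX] = -3/4
[AXE]:[VGX] = 2:-3/4 = -8/3

[AXE]:[VGX] = -8/3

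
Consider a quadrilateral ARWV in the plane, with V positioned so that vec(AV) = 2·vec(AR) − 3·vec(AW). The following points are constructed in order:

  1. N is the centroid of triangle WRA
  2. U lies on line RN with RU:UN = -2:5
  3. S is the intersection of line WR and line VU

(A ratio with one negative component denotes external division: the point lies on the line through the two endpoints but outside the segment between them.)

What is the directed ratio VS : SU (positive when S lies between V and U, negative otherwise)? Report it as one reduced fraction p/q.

Work in coordinates with A = (0, 0), R = (1, 0), W = (0, 1), V = (2, -3).
1. N is the centroid of triangle WRA ⇒ N = (1/3, 1/3)
2. U lies on line RN with RU:UN = -2:5 ⇒ U = (13/9, -2/9)
3. S is the intersection of line WR and line VU ⇒ S = (3/2, -1/2)
S = V + t·(U−V) with t = 9/10, so VS:SU = t:(1−t) = 9/10:1/10

VS:SU = 9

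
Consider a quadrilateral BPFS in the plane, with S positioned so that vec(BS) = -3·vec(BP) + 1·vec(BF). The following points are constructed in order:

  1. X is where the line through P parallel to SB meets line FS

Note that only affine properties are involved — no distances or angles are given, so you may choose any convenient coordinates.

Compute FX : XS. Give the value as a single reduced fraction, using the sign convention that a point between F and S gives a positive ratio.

FX:XS = 2

Work in coordinates with B = (0, 0), P = (1, 0), F = (0, 1), S = (-3, 1).
1. X is where the line through P parallel to SB meets line FS ⇒ X = (-2, 1)
X = F + t·(S−F) with t = 2/3, so FX:XS = t:(1−t) = 2/3:1/3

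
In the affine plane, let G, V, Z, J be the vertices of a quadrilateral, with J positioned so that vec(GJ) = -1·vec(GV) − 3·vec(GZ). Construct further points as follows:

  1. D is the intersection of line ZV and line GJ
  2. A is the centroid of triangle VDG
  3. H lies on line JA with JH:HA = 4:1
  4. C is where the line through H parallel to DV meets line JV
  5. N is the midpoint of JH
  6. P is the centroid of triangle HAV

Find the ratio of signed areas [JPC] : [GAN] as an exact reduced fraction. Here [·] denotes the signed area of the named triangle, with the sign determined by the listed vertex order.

[JPC]:[GAN] = 42/25

Work in coordinates with G = (0, 0), V = (1, 0), Z = (0, 1), J = (-1, -3).
1. D is the intersection of line ZV and line GJ ⇒ D = (1/4, 3/4)
2. A is the centroid of triangle VDG ⇒ A = (5/12, 1/4)
3. H lies on line JA with JH:HA = 4:1 ⇒ H = (2/15, -2/5)
4. C is where the line through H parallel to DV meets line JV ⇒ C = (37/75, -19/25)
5. N is the midpoint of JH ⇒ N = (-13/30, -17/10)
6. P is the centroid of triangle HAV ⇒ P = (31/60, -1/20)
2·[JPC] = -126/125, 2·[GAN] = -3/5
[JPC]:[GAN] = -126/125:-3/5 = 42/25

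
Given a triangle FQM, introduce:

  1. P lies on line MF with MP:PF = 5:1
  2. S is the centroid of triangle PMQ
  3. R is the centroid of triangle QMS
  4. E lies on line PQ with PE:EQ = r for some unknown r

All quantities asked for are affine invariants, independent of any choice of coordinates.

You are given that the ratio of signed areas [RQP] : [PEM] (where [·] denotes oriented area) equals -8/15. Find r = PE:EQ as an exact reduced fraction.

Choose coordinates F = (0, 0), Q = (1, 0), M = (0, 1).
1. P lies on line MF with MP:PF = 5:1 ⇒ P = (0, 1/6)
2. S is the centroid of triangle PMQ ⇒ S = (1/3, 7/18)
3. R is the centroid of triangle QMS ⇒ R = (4/9, 25/54)
4. With PE:EQ = r, write λ = r/(r+1) so E = P + λ·(Q−P); E is affine-linear in λ
Every point depending on E is an affine combination of E and λ-independent points, so each such coordinate is linear in λ; the λ² term in each signed area is a multiple of (Q−P)×(Q−P) = 0, so 2·[RQP] and 2·[PEM] are each linear in λ. Evaluating at λ=0 and λ=1:
  2·[RQP] = -10/27,   2·[PEM] = 5/6·λ
So [RQP]:[PEM] = (-10/27) / (5/6·λ). Setting this equal to -8/15:
  -10/27 = -8/15·(5/6·λ)  ⇒  λ = 5/6
Then r = λ/(1−λ) = (5/6)/(1/6) = 5. Check: with r = 5, E = (5/6, 1/36) and [RQP]:[PEM] = -8/15 as required.

r = 5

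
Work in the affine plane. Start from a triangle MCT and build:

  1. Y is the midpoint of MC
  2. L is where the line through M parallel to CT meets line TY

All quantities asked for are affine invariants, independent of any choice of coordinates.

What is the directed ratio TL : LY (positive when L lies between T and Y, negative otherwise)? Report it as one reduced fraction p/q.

Work in coordinates with M = (0, 0), C = (1, 0), T = (0, 1).
1. Y is the midpoint of MC ⇒ Y = (1/2, 0)
2. L is where the line through M parallel to CT meets line TY ⇒ L = (1, -1)
L = T + t·(Y−T) with t = 2, so TL:LY = t:(1−t) = 2:-1

TL:LY = -2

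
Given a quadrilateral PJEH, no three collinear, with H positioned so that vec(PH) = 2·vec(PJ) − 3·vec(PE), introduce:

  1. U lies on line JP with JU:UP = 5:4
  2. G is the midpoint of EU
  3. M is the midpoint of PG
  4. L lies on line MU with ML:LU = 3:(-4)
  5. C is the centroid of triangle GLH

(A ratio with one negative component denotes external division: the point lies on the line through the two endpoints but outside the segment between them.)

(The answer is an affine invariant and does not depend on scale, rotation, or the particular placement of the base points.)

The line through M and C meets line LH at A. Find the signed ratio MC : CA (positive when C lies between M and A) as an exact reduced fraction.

Assign P = (0, 0), J = (1, 0), E = (0, 1), H = (2, -3) — the answer is frame-independent, so this choice is without loss of generality.
1. U lies on line JP with JU:UP = 5:4 ⇒ U = (4/9, 0)
2. G is the midpoint of EU ⇒ G = (2/9, 1/2)
3. M is the midpoint of PG ⇒ M = (1/9, 1/4)
4. L lies on line MU with ML:LU = 3:(-4) ⇒ L = (-8/9, 1)
5. C is the centroid of triangle GLH ⇒ C = (4/9, -1/2)
line MC meets LH at A = (38/45, -7/5)
C = M + t·(A−M) with t = 5/11, so MC:CA = 5/11:6/11

MC:CA = 5/6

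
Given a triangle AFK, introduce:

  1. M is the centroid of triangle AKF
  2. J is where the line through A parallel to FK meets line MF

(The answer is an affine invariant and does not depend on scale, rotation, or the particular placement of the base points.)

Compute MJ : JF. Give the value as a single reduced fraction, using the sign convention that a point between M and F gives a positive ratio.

Work in coordinates with A = (0, 0), F = (1, 0), K = (0, 1).
1. M is the centroid of triangle AKF ⇒ M = (1/3, 1/3)
2. J is where the line through A parallel to FK meets line MF ⇒ J = (-1, 1)
J = M + t·(F−M) with t = -2, so MJ:JF = t:(1−t) = -2:3

MJ:JF = -2/3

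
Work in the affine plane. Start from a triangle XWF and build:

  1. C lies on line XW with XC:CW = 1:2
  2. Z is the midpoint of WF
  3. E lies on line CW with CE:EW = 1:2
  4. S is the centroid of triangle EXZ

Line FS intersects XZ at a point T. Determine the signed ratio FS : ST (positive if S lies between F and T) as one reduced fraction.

Set X = (0, 0), W = (1, 0), F = (0, 1); any affine frame gives the same invariant.
1. C lies on line XW with XC:CW = 1:2 ⇒ C = (1/3, 0)
2. Z is the midpoint of WF ⇒ Z = (1/2, 1/2)
3. E lies on line CW with CE:EW = 1:2 ⇒ E = (5/9, 0)
4. S is the centroid of triangle EXZ ⇒ S = (19/54, 1/6)
line FS meets XZ at T = (19/64, 19/64)
S = F + t·(T−F) with t = 32/27, so FS:ST = 32/27:-5/27

FS:ST = -32/5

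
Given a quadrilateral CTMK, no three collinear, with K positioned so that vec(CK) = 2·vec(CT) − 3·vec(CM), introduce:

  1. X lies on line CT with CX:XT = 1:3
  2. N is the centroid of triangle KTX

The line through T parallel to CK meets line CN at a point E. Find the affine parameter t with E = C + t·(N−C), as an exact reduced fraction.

Set C = (0, 0), T = (1, 0), M = (0, 1), K = (2, -3); any affine frame gives the same invariant.
1. X lies on line CT with CX:XT = 1:3 ⇒ X = (1/4, 0)
2. N is the centroid of triangle KTX ⇒ N = (13/12, -1)
through T parallel to CK: direction (2, -3); meets CN at E = (13/5, -12/5)
E = C + t·(N−C) with t = 12/5

t = 12/5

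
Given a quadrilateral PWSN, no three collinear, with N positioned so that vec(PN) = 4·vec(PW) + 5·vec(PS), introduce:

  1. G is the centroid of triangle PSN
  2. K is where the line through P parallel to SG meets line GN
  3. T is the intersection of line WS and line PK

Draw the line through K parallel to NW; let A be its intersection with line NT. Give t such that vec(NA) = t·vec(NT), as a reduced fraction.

t = 91/36

Assign P = (0, 0), W = (1, 0), S = (0, 1), N = (4, 5) — the answer is frame-independent, so this choice is without loss of generality.
1. G is the centroid of triangle PSN ⇒ G = (4/3, 2)
2. K is where the line through P parallel to SG meets line GN ⇒ K = (-4/3, -1)
3. T is the intersection of line WS and line PK ⇒ T = (4/7, 3/7)
through K parallel to NW: direction (-3, -5); meets NT at A = (-14/3, -59/9)
A = N + t·(T−N) with t = 91/36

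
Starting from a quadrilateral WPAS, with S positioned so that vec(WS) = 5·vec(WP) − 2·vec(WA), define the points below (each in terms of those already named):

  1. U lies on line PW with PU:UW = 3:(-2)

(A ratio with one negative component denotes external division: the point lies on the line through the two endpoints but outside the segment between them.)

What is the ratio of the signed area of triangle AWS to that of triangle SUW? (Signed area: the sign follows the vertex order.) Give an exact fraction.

[AWS]:[SUW] = -5/4

Assign W = (0, 0), P = (1, 0), A = (0, 1), S = (5, -2) — the answer is frame-independent, so this choice is without loss of generality.
1. U lies on line PW with PU:UW = 3:(-2) ⇒ U = (-2, 0)
2·[AWS] = 5, 2·[SUW] = -4
[AWS]:[SUW] = 5:-4 = -5/4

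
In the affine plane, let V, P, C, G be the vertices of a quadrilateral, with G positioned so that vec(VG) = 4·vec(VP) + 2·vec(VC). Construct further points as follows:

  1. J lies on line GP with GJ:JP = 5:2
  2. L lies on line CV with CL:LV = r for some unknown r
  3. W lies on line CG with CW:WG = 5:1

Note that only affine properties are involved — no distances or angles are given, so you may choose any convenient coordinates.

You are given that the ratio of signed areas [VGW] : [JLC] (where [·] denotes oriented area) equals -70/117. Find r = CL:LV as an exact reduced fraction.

Assign V = (0, 0), P = (1, 0), C = (0, 1), G = (4, 2) — the answer is frame-independent, so this choice is without loss of generality.
1. J lies on line GP with GJ:JP = 5:2 ⇒ J = (13/7, 4/7)
2. With CL:LV = r, write λ = r/(r+1) so L = C + λ·(V−C); L is affine-linear in λ
3. W lies on line CG with CW:WG = 5:1 ⇒ W = (10/3, 11/6)
Every point depending on L is an affine combination of L and λ-independent points, so each such coordinate is linear in λ; the λ² term in each signed area is a multiple of (V−C)×(V−C) = 0, so 2·[VGW] and 2·[JLC] are each linear in λ. Evaluating at λ=0 and λ=1:
  2·[VGW] = 2/3,   2·[JLC] = -13/7·λ
So [VGW]:[JLC] = (2/3) / (-13/7·λ). Setting this equal to -70/117:
  2/3 = -70/117·(-13/7·λ)  ⇒  λ = 3/5
Then r = λ/(1−λ) = (3/5)/(2/5) = 3/2. Check: with r = 3/2, L = (0, 2/5) and [VGW]:[JLC] = -70/117 as required.

r = 3/2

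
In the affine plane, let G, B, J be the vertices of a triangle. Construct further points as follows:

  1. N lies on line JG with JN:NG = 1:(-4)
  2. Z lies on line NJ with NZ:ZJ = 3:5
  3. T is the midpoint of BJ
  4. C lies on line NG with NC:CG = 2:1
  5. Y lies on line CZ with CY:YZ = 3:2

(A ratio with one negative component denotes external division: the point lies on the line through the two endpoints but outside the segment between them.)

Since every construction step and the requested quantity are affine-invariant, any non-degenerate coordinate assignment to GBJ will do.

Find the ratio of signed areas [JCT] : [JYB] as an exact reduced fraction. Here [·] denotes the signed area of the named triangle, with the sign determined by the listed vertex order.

Choose coordinates G = (0, 0), B = (1, 0), J = (0, 1).
1. N lies on line JG with JN:NG = 1:(-4) ⇒ N = (0, 4/3)
2. Z lies on line NJ with NZ:ZJ = 3:5 ⇒ Z = (0, 29/24)
3. T is the midpoint of BJ ⇒ T = (1/2, 1/2)
4. C lies on line NG with NC:CG = 2:1 ⇒ C = (0, 4/9)
5. Y lies on line CZ with CY:YZ = 3:2 ⇒ Y = (0, 65/72)
2·[JCT] = 5/18, 2·[JYB] = 7/72
[JCT]:[JYB] = 5/18:7/72 = 20/7

[JCT]:[JYB] = 20/7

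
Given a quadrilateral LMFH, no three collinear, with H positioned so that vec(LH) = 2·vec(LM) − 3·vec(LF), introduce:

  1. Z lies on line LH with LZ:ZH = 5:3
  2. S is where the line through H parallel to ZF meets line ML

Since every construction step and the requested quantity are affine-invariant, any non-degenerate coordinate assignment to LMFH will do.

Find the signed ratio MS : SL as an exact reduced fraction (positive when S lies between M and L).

Work in coordinates with L = (0, 0), M = (1, 0), F = (0, 1), H = (2, -3).
1. Z lies on line LH with LZ:ZH = 5:3 ⇒ Z = (5/4, -15/8)
2. S is where the line through H parallel to ZF meets line ML ⇒ S = (16/23, 0)
S = M + t·(L−M) with t = 7/23, so MS:SL = t:(1−t) = 7/23:16/23

MS:SL = 7/16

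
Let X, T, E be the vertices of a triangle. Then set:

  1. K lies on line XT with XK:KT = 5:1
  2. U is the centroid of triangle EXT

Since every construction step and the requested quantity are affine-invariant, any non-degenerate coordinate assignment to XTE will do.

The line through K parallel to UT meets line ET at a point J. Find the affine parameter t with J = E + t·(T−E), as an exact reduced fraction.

t = 7/6

Work in coordinates with X = (0, 0), T = (1, 0), E = (0, 1).
1. K lies on line XT with XK:KT = 5:1 ⇒ K = (5/6, 0)
2. U is the centroid of triangle EXT ⇒ U = (1/3, 1/3)
through K parallel to UT: direction (2/3, -1/3); meets ET at J = (7/6, -1/6)
J = E + t·(T−E) with t = 7/6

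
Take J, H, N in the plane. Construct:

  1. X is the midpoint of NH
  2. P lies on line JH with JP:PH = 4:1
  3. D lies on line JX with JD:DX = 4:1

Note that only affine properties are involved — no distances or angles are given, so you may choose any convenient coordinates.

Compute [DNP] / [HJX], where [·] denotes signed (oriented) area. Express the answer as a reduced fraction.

Work in coordinates with J = (0, 0), H = (1, 0), N = (0, 1).
1. X is the midpoint of NH ⇒ X = (1/2, 1/2)
2. P lies on line JH with JP:PH = 4:1 ⇒ P = (4/5, 0)
3. D lies on line JX with JD:DX = 4:1 ⇒ D = (2/5, 2/5)
2·[DNP] = -2/25, 2·[HJX] = -1/2
[DNP]:[HJX] = -2/25:-1/2 = 4/25

[DNP]:[HJX] = 4/25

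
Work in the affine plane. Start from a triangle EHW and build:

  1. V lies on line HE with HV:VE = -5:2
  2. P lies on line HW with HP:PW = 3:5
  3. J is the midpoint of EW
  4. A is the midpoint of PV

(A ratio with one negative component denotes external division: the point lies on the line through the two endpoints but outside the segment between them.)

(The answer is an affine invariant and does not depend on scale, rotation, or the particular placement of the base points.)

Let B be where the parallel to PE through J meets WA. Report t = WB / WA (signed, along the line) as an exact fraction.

t = 5/8

Choose coordinates E = (0, 0), H = (1, 0), W = (0, 1).
1. V lies on line HE with HV:VE = -5:2 ⇒ V = (-2/3, 0)
2. P lies on line HW with HP:PW = 3:5 ⇒ P = (5/8, 3/8)
3. J is the midpoint of EW ⇒ J = (0, 1/2)
4. A is the midpoint of PV ⇒ A = (-1/48, 3/16)
through J parallel to PE: direction (-5/8, -3/8); meets WA at B = (-5/384, 63/128)
B = W + t·(A−W) with t = 5/8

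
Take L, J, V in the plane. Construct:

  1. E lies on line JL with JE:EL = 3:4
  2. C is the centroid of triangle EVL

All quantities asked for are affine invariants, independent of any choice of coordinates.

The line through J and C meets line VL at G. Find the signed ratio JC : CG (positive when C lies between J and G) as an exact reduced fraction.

JC:CG = 17/4

Choose coordinates L = (0, 0), J = (1, 0), V = (0, 1).
1. E lies on line JL with JE:EL = 3:4 ⇒ E = (4/7, 0)
2. C is the centroid of triangle EVL ⇒ C = (4/21, 1/3)
line JC meets VL at G = (0, 7/17)
C = J + t·(G−J) with t = 17/21, so JC:CG = 17/21:4/21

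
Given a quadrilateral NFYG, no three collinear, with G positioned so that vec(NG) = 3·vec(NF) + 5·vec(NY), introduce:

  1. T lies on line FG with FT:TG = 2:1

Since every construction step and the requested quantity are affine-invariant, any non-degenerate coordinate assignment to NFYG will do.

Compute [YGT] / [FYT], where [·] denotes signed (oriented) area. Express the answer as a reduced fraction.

[YGT]:[FYT] = 1/2

Work in coordinates with N = (0, 0), F = (1, 0), Y = (0, 1), G = (3, 5).
1. T lies on line FG with FT:TG = 2:1 ⇒ T = (7/3, 10/3)
2·[YGT] = -7/3, 2·[FYT] = -14/3
[YGT]:[FYT] = -7/3:-14/3 = 1/2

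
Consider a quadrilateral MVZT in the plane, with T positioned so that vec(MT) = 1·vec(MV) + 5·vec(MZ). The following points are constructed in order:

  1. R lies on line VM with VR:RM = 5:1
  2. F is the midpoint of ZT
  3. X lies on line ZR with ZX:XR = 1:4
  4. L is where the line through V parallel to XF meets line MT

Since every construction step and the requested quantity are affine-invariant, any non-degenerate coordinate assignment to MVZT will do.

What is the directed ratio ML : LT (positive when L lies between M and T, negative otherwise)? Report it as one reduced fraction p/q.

Work in coordinates with M = (0, 0), V = (1, 0), Z = (0, 1), T = (1, 5).
1. R lies on line VM with VR:RM = 5:1 ⇒ R = (1/6, 0)
2. F is the midpoint of ZT ⇒ F = (1/2, 3)
3. X lies on line ZR with ZX:XR = 1:4 ⇒ X = (1/30, 4/5)
4. L is where the line through V parallel to XF meets line MT ⇒ L = (-33/2, -165/2)
L = M + t·(T−M) with t = -33/2, so ML:LT = t:(1−t) = -33/2:35/2

ML:LT = -33/35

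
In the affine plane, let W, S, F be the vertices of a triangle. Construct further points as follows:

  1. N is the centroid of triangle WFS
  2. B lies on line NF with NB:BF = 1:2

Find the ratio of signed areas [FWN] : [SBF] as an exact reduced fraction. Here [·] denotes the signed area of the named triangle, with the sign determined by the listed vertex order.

Work in coordinates with W = (0, 0), S = (1, 0), F = (0, 1).
1. N is the centroid of triangle WFS ⇒ N = (1/3, 1/3)
2. B lies on line NF with NB:BF = 1:2 ⇒ B = (2/9, 5/9)
2·[FWN] = 1/3, 2·[SBF] = -2/9
[FWN]:[SBF] = 1/3:-2/9 = -3/2

[FWN]:[SBF] = -3/2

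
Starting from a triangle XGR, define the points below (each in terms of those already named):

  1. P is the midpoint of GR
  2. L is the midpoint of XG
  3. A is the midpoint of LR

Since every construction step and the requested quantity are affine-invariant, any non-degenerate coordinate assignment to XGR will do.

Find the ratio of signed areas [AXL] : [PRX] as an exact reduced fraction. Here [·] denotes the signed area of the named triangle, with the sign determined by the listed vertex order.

Set X = (0, 0), G = (1, 0), R = (0, 1); any affine frame gives the same invariant.
1. P is the midpoint of GR ⇒ P = (1/2, 1/2)
2. L is the midpoint of XG ⇒ L = (1/2, 0)
3. A is the midpoint of LR ⇒ A = (1/4, 1/2)
2·[AXL] = 1/4, 2·[PRX] = 1/2
[AXL]:[PRX] = 1/4:1/2 = 1/2

[AXL]:[PRX] = 1/2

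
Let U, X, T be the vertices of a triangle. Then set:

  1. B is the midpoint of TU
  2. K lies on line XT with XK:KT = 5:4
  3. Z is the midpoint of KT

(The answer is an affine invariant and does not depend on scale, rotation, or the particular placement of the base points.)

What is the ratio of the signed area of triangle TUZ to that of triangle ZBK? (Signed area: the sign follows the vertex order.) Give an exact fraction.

[TUZ]:[ZBK] = 2

Work in coordinates with U = (0, 0), X = (1, 0), T = (0, 1).
1. B is the midpoint of TU ⇒ B = (0, 1/2)
2. K lies on line XT with XK:KT = 5:4 ⇒ K = (4/9, 5/9)
3. Z is the midpoint of KT ⇒ Z = (2/9, 7/9)
2·[TUZ] = 2/9, 2·[ZBK] = 1/9
[TUZ]:[ZBK] = 2/9:1/9 = 2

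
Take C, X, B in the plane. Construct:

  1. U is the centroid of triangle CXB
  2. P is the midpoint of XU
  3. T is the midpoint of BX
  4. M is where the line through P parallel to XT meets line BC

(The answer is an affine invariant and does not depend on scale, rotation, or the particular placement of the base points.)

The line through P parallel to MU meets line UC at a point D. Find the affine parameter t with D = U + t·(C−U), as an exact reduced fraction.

t = -2/5

Work in coordinates with C = (0, 0), X = (1, 0), B = (0, 1).
1. U is the centroid of triangle CXB ⇒ U = (1/3, 1/3)
2. P is the midpoint of XU ⇒ P = (2/3, 1/6)
3. T is the midpoint of BX ⇒ T = (1/2, 1/2)
4. M is where the line through P parallel to XT meets line BC ⇒ M = (0, 5/6)
through P parallel to MU: direction (1/3, -1/2); meets UC at D = (7/15, 7/15)
D = U + t·(C−U) with t = -2/5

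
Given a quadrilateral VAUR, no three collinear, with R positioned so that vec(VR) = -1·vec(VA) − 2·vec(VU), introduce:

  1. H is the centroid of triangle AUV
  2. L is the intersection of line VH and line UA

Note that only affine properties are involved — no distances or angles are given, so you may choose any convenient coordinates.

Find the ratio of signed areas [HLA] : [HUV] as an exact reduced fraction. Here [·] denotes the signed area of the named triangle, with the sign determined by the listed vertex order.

[HLA]:[HUV] = -1/2

Choose coordinates V = (0, 0), A = (1, 0), U = (0, 1), R = (-1, -2).
1. H is the centroid of triangle AUV ⇒ H = (1/3, 1/3)
2. L is the intersection of line VH and line UA ⇒ L = (1/2, 1/2)
2·[HLA] = -1/6, 2·[HUV] = 1/3
[HLA]:[HUV] = -1/6:1/3 = -1/2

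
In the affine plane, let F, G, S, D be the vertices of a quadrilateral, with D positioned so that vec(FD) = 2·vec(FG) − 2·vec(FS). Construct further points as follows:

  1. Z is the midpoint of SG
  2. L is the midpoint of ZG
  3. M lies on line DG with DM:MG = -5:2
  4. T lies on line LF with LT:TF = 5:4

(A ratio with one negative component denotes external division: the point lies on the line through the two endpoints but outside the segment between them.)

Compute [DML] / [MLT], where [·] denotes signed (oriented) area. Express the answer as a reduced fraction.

[DML]:[MLT] = -9/11

Choose coordinates F = (0, 0), G = (1, 0), S = (0, 1), D = (2, -2).
1. Z is the midpoint of SG ⇒ Z = (1/2, 1/2)
2. L is the midpoint of ZG ⇒ L = (3/4, 1/4)
3. M lies on line DG with DM:MG = -5:2 ⇒ M = (1/3, 4/3)
4. T lies on line LF with LT:TF = 5:4 ⇒ T = (1/3, 1/9)
2·[DML] = 5/12, 2·[MLT] = -55/108
[DML]:[MLT] = 5/12:-55/108 = -9/11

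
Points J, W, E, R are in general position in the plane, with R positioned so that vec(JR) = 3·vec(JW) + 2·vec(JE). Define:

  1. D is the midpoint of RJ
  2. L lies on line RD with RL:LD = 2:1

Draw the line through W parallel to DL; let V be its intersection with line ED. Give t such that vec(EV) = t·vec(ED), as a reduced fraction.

t = 5/3

Set J = (0, 0), W = (1, 0), E = (0, 1), R = (3, 2); any affine frame gives the same invariant.
1. D is the midpoint of RJ ⇒ D = (3/2, 1)
2. L lies on line RD with RL:LD = 2:1 ⇒ L = (2, 4/3)
through W parallel to DL: direction (1/2, 1/3); meets ED at V = (5/2, 1)
V = E + t·(D−E) with t = 5/3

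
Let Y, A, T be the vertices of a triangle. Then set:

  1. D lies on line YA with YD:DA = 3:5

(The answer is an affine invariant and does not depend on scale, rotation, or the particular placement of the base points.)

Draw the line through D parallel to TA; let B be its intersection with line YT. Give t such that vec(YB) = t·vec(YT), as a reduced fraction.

t = 3/8

Assign Y = (0, 0), A = (1, 0), T = (0, 1) — the answer is frame-independent, so this choice is without loss of generality.
1. D lies on line YA with YD:DA = 3:5 ⇒ D = (3/8, 0)
through D parallel to TA: direction (1, -1); meets YT at B = (0, 3/8)
B = Y + t·(T−Y) with t = 3/8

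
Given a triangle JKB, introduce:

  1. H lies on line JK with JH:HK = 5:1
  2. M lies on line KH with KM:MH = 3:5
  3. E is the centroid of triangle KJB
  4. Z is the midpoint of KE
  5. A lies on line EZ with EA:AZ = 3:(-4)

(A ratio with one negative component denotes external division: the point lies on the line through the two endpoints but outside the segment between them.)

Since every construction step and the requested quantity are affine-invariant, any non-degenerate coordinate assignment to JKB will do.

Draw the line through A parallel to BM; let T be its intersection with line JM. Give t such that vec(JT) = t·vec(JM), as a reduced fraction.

t = 11/90

Work in coordinates with J = (0, 0), K = (1, 0), B = (0, 1).
1. H lies on line JK with JH:HK = 5:1 ⇒ H = (5/6, 0)
2. M lies on line KH with KM:MH = 3:5 ⇒ M = (15/16, 0)
3. E is the centroid of triangle KJB ⇒ E = (1/3, 1/3)
4. Z is the midpoint of KE ⇒ Z = (2/3, 1/6)
5. A lies on line EZ with EA:AZ = 3:(-4) ⇒ A = (-2/3, 5/6)
through A parallel to BM: direction (15/16, -1); meets JM at T = (11/96, 0)
T = J + t·(M−J) with t = 11/90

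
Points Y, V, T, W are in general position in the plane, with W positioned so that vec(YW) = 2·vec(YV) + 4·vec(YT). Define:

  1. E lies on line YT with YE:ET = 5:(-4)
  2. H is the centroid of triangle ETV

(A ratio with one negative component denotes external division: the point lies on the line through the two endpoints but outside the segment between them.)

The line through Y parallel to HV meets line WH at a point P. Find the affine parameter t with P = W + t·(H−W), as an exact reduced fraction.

Assign Y = (0, 0), V = (1, 0), T = (0, 1), W = (2, 4) — the answer is frame-independent, so this choice is without loss of generality.
1. E lies on line YT with YE:ET = 5:(-4) ⇒ E = (0, 5)
2. H is the centroid of triangle ETV ⇒ H = (1/3, 2)
through Y parallel to HV: direction (2/3, -2); meets WH at P = (-8/21, 8/7)
P = W + t·(H−W) with t = 10/7

t = 10/7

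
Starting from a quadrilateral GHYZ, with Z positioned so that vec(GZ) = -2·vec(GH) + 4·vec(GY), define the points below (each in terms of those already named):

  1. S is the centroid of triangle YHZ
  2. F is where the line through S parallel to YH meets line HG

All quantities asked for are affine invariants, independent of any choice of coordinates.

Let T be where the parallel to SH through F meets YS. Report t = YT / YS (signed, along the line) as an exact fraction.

t = 8/3

Set G = (0, 0), H = (1, 0), Y = (0, 1), Z = (-2, 4); any affine frame gives the same invariant.
1. S is the centroid of triangle YHZ ⇒ S = (-1/3, 5/3)
2. F is where the line through S parallel to YH meets line HG ⇒ F = (4/3, 0)
through F parallel to SH: direction (4/3, -5/3); meets YS at T = (-8/9, 25/9)
T = Y + t·(S−Y) with t = 8/3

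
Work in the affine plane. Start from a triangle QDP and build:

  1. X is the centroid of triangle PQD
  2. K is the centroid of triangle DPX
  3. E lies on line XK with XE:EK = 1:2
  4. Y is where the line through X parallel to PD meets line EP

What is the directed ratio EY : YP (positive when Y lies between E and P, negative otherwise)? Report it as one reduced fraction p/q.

Choose coordinates Q = (0, 0), D = (1, 0), P = (0, 1).
1. X is the centroid of triangle PQD ⇒ X = (1/3, 1/3)
2. K is the centroid of triangle DPX ⇒ K = (4/9, 4/9)
3. E lies on line XK with XE:EK = 1:2 ⇒ E = (10/27, 10/27)
4. Y is where the line through X parallel to PD meets line EP ⇒ Y = (10/21, 4/21)
Y = E + t·(P−E) with t = -2/7, so EY:YP = t:(1−t) = -2/7:9/7

EY:YP = -2/9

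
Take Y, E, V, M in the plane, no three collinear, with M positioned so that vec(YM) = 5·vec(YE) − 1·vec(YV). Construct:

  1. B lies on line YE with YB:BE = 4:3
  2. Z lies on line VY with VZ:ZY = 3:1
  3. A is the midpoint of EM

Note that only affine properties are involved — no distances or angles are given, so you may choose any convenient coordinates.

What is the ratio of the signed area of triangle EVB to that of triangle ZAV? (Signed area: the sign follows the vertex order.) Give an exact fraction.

Work in coordinates with Y = (0, 0), E = (1, 0), V = (0, 1), M = (5, -1).
1. B lies on line YE with YB:BE = 4:3 ⇒ B = (4/7, 0)
2. Z lies on line VY with VZ:ZY = 3:1 ⇒ Z = (0, 1/4)
3. A is the midpoint of EM ⇒ A = (3, -1/2)
2·[EVB] = 3/7, 2·[ZAV] = 9/4
[EVB]:[ZAV] = 3/7:9/4 = 4/21

[EVB]:[ZAV] = 4/21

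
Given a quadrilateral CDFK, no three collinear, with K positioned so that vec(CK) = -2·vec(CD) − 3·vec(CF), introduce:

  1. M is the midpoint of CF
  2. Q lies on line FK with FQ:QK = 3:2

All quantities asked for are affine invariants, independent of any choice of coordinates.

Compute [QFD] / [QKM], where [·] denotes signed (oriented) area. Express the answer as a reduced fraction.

Set C = (0, 0), D = (1, 0), F = (0, 1), K = (-2, -3); any affine frame gives the same invariant.
1. M is the midpoint of CF ⇒ M = (0, 1/2)
2. Q lies on line FK with FQ:QK = 3:2 ⇒ Q = (-6/5, -7/5)
2·[QFD] = -18/5, 2·[QKM] = 2/5
[QFD]:[QKM] = -18/5:2/5 = -9

[QFD]:[QKM] = -9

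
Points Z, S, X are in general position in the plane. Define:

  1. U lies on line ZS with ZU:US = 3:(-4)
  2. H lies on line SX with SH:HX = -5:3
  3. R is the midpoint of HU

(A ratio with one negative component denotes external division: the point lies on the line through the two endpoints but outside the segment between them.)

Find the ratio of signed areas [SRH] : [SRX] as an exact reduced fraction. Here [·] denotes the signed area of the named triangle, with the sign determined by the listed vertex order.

Set Z = (0, 0), S = (1, 0), X = (0, 1); any affine frame gives the same invariant.
1. U lies on line ZS with ZU:US = 3:(-4) ⇒ U = (-3, 0)
2. H lies on line SX with SH:HX = -5:3 ⇒ H = (-3/2, 5/2)
3. R is the midpoint of HU ⇒ R = (-9/4, 5/4)
2·[SRH] = -5, 2·[SRX] = -2
[SRH]:[SRX] = -5:-2 = 5/2

[SRH]:[SRX] = 5/2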